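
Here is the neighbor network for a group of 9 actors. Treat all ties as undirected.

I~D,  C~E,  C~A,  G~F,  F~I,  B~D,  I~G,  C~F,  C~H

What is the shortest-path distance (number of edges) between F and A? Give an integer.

One shortest route is F – C – A, which uses 2 edges, and F and A are not directly tied, so nothing shorter exists. So d(F,A) = 2.

2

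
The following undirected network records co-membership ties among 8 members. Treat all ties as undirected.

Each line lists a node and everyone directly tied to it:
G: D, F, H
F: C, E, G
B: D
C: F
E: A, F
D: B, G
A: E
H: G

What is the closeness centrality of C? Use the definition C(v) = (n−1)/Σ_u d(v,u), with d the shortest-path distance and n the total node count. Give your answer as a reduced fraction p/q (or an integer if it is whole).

7/18

Distances from C: A:3, B:4, D:3, E:2, F:1, G:2, H:3. Sum = 18.
n = 8, so closeness = 7/18.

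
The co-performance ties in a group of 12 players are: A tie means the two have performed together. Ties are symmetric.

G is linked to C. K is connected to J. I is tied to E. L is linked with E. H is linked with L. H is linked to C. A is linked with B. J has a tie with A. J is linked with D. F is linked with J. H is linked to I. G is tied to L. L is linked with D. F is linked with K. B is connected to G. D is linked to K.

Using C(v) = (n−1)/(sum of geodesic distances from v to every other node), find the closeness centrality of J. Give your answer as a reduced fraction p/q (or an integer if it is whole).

11/25

Distances from J: A:1, B:2, C:4, D:1, E:3, F:1, G:3, H:3, I:4, K:1, L:2. Sum = 25.
n = 12, so closeness = 11/25.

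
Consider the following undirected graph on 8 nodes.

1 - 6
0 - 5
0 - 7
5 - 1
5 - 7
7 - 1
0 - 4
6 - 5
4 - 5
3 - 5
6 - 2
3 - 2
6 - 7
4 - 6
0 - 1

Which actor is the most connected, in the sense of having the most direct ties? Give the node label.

5

Degrees — 0:4, 1:4, 2:2, 3:2, 4:3, 5:6, 6:5, 7:4.
The maximum is 6, attained only by 5.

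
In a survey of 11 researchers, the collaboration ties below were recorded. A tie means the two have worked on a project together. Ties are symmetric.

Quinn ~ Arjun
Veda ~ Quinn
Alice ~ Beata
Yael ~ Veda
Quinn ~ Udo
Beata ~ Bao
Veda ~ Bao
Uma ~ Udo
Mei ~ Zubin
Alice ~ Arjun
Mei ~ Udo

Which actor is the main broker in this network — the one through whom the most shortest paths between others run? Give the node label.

Quinn

Unnormalized betweenness of each node: Alice:4, Arjun:17/2, Bao:11/2, Beata:5/2, Mei:9, Quinn:55/2, Udo:23, Uma:0, Veda:17, Yael:0, Zubin:0.
Quinn has the largest value, 55/2, making it the main broker — the node through which the most shortest paths run.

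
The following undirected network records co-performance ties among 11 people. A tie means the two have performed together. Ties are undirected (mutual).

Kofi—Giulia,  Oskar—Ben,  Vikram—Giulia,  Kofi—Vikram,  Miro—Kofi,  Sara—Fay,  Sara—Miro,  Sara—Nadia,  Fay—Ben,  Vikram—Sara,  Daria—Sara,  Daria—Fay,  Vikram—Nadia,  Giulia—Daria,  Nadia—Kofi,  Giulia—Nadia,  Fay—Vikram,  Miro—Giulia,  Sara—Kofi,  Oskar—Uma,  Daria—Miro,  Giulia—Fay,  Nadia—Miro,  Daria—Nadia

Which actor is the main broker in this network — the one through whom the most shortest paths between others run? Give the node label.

Fay

Unnormalized betweenness of each node: Ben:16, Daria:5/2, Fay:257/12, Giulia:53/12, Kofi:5/12, Miro:5/12, Nadia:11/12, Oskar:9, Sara:53/12, Uma:0, Vikram:5/2.
Fay has the largest value, 257/12, making it the main broker — the node through which the most shortest paths run.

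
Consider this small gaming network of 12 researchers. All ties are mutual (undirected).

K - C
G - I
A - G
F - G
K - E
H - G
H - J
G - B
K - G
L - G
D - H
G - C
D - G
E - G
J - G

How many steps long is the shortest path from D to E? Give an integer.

2

One shortest route is D – G – E, which uses 2 edges, and D and E are not directly tied, so nothing shorter exists. So d(D,E) = 2.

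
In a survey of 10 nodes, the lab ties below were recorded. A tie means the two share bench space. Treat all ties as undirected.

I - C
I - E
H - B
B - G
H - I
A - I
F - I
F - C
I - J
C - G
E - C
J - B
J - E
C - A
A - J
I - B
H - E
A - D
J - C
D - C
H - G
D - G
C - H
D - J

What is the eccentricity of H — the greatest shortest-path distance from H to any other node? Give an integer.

Distances from H: A:2, B:1, C:1, D:2, E:1, F:2, G:1, I:1, J:2.
The largest is 2 (to F, A, J, and D), so the eccentricity of H is 2.

2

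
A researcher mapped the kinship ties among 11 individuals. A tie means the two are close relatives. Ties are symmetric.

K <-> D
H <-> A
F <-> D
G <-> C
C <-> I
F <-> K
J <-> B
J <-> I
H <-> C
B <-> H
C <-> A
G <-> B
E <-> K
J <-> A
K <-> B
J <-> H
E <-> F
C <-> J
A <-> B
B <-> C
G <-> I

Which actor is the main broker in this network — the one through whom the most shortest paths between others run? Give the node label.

B

Unnormalized betweenness of each node: A:0, B:76/3, C:4, D:0, E:0, F:1/2, G:5/3, H:0, I:1/3, J:8/3, K:43/2.
B has the largest value, 76/3, making it the main broker — the node through which the most shortest paths run.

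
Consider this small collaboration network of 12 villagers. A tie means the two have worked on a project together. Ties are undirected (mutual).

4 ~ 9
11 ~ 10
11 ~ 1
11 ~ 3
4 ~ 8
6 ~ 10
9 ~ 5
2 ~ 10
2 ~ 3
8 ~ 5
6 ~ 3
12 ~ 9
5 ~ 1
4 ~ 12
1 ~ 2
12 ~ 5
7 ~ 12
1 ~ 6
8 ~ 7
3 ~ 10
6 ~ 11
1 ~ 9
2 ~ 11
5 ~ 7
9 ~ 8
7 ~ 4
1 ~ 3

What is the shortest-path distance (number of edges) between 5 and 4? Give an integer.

One shortest route is 5 – 8 – 4, which uses 2 edges, and 5 and 4 are not directly tied, so nothing shorter exists. So d(5,4) = 2.

2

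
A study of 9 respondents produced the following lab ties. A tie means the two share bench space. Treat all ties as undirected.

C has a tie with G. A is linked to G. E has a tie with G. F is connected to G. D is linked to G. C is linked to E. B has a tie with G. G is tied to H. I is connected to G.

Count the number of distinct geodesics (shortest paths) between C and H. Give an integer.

1

The shortest distance is 2, and the only length-2 path is C–G–H. So there is exactly 1 shortest path.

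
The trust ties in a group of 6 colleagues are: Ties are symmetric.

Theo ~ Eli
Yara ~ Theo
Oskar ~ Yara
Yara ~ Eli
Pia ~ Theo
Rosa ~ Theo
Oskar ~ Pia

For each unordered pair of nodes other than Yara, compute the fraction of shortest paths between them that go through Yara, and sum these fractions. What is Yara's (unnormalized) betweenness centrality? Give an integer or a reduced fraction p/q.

2

Pairs whose geodesics pass through Yara — Rosa–Oskar: 1/2; Theo–Oskar: 1/2; Eli–Oskar: 1.
All other pairs contribute 0.
Summing the contributions gives betweenness(Yara) = 2.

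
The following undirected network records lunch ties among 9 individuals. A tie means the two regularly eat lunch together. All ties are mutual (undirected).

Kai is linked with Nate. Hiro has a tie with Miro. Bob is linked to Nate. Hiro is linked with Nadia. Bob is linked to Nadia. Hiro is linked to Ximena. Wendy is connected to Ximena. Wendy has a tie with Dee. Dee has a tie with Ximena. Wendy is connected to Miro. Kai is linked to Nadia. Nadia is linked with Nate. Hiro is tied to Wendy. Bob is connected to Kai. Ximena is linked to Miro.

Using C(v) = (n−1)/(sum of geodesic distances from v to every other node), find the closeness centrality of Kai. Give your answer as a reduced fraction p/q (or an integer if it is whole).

4/9

Distances from Kai: Bob:1, Dee:4, Hiro:2, Miro:3, Nadia:1, Nate:1, Wendy:3, Ximena:3. Sum = 18.
n = 9, so closeness = 8/18 = 4/9.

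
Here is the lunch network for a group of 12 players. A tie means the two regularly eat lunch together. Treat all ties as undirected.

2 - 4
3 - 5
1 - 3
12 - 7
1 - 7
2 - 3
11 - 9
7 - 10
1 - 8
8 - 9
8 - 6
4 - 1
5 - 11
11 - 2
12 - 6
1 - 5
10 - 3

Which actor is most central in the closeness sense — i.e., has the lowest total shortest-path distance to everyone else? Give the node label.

Farness (sum of distances to all others) for each node — 1:17, 2:25, 3:21, 4:24, 5:21, 6:27, 7:22, 8:21, 9:26, 10:26, 11:24, 12:28.
The smallest farness is 17, for 1, so 1 has the highest closeness.

1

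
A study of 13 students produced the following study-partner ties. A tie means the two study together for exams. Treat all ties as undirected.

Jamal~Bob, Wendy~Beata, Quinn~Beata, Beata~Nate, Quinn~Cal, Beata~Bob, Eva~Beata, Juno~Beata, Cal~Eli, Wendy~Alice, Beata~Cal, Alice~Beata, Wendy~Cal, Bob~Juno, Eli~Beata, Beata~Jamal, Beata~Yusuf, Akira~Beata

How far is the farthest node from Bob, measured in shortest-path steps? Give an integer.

Distances from Bob: Akira:2, Alice:2, Beata:1, Cal:2, Eli:2, Eva:2, Jamal:1, Juno:1, Nate:2, Quinn:2, Wendy:2, Yusuf:2.
The largest is 2 (to Quinn, Alice, Yusuf, Nate, Eli, Eva, Akira, Cal, and Wendy), so the eccentricity of Bob is 2.

2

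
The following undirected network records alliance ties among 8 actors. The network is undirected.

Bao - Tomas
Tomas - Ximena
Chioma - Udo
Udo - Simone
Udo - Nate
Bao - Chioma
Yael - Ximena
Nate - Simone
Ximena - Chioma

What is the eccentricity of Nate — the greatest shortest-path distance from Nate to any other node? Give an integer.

4

Distances from Nate: Bao:3, Chioma:2, Simone:1, Tomas:4, Udo:1, Ximena:3, Yael:4.
The largest is 4 (to Tomas and Yael), so the eccentricity of Nate is 4.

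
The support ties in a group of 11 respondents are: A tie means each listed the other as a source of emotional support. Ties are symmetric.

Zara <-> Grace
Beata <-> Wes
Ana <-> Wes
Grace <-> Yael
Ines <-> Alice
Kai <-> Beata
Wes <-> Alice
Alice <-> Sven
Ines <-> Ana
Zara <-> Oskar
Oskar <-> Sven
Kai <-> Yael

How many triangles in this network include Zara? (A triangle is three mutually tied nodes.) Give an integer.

0

Zara's neighbors are Grace and Oskar, but none of them are tied to each other, so no triangle contains Zara.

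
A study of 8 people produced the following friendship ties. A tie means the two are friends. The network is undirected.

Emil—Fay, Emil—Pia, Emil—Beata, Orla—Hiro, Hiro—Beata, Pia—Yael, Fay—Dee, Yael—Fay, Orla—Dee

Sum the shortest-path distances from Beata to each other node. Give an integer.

14

Distances from Beata: Dee:3, Emil:1, Fay:2, Hiro:1, Orla:2, Pia:2, Yael:3.
Sum = 3 + 1 + 2 + 1 + 2 + 2 + 3 = 14.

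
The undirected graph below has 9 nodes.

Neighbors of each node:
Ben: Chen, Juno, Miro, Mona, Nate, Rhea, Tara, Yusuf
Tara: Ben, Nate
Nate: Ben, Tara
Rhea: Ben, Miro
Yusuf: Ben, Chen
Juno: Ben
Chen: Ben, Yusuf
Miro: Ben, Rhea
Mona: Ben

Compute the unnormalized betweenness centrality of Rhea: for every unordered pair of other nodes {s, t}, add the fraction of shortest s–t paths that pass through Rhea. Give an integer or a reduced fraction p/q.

0

No shortest path between any pair of other nodes passes through Rhea.
Summing the contributions gives betweenness(Rhea) = 0.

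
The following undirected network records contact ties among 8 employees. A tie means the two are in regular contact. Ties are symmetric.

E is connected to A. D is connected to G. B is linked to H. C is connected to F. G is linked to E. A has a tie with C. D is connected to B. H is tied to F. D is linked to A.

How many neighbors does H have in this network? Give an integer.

2

H is directly tied to B and F. That is 2 neighbors, so the degree of H is 2.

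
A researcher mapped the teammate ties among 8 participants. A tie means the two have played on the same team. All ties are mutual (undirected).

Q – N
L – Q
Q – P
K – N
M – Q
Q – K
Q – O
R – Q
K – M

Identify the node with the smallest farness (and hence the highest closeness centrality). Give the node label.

Q

Farness (sum of distances to all others) for each node — K:11, L:13, M:12, N:12, O:13, P:13, Q:7, R:13.
The smallest farness is 7, for Q, so Q has the highest closeness.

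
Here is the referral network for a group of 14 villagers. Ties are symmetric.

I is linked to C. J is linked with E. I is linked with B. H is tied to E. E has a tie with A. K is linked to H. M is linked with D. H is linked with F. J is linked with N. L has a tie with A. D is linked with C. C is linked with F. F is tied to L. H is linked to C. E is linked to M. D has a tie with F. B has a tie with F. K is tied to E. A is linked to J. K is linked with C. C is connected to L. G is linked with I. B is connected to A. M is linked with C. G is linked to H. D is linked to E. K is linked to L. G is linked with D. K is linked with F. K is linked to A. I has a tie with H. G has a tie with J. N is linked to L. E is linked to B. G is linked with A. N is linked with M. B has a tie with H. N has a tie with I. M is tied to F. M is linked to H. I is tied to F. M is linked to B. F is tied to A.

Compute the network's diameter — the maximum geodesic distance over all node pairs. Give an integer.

Eccentricity of each node (its greatest distance to any other): A:2, B:2, C:3, D:2, E:2, F:2, G:2, H:2, I:2, J:3, K:2, L:2, M:2, N:2.
The maximum eccentricity is 3, realized for instance by the pair C–J via C – L – N – J. So the diameter is 3.

3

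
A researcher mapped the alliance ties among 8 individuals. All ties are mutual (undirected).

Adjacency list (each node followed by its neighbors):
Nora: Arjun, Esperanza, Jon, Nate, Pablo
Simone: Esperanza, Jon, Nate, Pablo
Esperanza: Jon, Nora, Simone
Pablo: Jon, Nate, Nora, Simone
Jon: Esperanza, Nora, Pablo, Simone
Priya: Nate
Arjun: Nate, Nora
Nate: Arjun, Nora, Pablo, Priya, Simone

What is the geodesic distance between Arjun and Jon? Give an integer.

One shortest route is Arjun – Nora – Jon, which uses 2 edges, and Arjun and Jon are not directly tied, so nothing shorter exists. So d(Arjun,Jon) = 2.

2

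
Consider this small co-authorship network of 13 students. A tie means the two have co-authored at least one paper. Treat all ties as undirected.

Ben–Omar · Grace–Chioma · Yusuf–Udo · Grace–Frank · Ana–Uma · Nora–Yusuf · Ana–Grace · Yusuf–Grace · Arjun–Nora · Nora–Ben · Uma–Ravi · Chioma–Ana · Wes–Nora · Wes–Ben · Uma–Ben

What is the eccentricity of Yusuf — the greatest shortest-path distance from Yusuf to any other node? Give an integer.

4

Distances from Yusuf: Ana:2, Arjun:2, Ben:2, Chioma:2, Frank:2, Grace:1, Nora:1, Omar:3, Ravi:4, Udo:1, Uma:3, Wes:2.
The largest is 4 (to Ravi), so the eccentricity of Yusuf is 4.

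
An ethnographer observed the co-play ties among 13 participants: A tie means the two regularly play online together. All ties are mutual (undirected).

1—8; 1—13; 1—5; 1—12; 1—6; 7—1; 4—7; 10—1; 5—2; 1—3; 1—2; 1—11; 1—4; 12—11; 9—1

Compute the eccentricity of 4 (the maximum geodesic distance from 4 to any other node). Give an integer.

Distances from 4: 1:1, 2:2, 3:2, 5:2, 6:2, 7:1, 8:2, 9:2, 10:2, 11:2, 12:2, 13:2.
The largest is 2 (to 3, 11, 6, 9, 2, 8, 10, 13, 12, and 5), so the eccentricity of 4 is 2.

2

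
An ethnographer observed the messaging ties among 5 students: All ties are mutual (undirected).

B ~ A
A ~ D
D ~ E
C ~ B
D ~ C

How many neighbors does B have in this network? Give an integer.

2

B is directly tied to A and C. That is 2 neighbors, so the degree of B is 2.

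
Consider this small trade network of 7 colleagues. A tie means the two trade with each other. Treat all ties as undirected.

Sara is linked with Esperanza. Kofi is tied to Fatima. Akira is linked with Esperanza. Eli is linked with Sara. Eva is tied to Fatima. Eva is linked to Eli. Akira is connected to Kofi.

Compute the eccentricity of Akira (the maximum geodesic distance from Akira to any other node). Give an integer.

Distances from Akira: Eli:3, Esperanza:1, Eva:3, Fatima:2, Kofi:1, Sara:2.
The largest is 3 (to Eli and Eva), so the eccentricity of Akira is 3.

3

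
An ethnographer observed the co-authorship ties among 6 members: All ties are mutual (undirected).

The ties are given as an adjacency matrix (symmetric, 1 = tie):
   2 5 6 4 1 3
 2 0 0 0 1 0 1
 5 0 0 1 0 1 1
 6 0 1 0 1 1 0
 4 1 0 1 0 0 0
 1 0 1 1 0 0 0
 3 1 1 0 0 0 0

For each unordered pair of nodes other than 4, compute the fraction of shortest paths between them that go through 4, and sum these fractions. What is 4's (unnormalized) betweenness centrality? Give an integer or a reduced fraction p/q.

Pairs whose geodesics pass through 4 — 2–6: 1; 2–1: 1/2.
All other pairs contribute 0.
Summing the contributions gives betweenness(4) = 3/2.

3/2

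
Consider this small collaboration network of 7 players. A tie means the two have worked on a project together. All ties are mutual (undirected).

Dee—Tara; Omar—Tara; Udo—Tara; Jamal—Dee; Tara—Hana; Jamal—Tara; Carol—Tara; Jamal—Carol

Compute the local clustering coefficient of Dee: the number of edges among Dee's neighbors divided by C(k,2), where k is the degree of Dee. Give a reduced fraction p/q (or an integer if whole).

Dee's neighbors: Jamal and Tara (k = 2).
Possible neighbor pairs: C(2,2) = 1. Edges among them: Jamal–Tara → e = 1.
Clustering(Dee) = 1/1.

1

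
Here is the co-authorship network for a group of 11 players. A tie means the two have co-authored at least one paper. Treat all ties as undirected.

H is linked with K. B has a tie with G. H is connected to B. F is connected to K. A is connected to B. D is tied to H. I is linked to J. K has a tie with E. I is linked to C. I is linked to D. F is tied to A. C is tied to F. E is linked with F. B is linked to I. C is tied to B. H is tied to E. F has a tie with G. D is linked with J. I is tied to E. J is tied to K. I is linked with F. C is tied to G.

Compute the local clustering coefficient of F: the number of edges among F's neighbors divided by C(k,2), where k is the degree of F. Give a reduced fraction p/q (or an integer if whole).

4/15

F's neighbors: A, C, E, G, I, and K (k = 6).
Possible neighbor pairs: C(6,2) = 15. Edges among them: C–G, C–I, E–I, E–K → e = 4.
Clustering(F) = 4/15.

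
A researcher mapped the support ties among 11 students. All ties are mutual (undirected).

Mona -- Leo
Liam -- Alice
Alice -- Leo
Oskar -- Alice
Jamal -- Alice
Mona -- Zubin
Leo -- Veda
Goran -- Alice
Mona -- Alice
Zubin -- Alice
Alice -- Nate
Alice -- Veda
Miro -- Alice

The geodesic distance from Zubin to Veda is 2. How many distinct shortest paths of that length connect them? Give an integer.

1

The shortest distance is 2, and the only length-2 path is Zubin–Alice–Veda. So there is exactly 1 shortest path.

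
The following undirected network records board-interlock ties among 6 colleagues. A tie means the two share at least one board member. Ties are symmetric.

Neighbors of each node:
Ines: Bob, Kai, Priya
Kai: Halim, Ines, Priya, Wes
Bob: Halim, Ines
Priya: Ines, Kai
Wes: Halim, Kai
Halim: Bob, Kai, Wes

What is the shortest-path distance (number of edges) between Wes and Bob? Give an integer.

One shortest route is Wes – Halim – Bob, which uses 2 edges, and Wes and Bob are not directly tied, so nothing shorter exists. So d(Wes,Bob) = 2.

2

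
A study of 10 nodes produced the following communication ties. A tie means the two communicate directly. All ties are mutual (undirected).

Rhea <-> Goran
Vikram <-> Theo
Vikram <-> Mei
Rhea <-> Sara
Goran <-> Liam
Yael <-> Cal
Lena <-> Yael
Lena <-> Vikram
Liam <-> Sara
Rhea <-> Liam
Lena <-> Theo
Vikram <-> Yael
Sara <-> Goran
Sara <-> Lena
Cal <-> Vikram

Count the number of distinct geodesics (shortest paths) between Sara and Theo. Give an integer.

The shortest distance is 2, and the only length-2 path is Sara–Lena–Theo. So there is exactly 1 shortest path.

1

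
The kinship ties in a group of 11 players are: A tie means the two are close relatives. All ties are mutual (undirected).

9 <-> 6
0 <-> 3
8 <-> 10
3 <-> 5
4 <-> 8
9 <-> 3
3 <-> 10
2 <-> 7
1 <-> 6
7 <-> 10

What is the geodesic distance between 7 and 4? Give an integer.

3

One shortest route is 7 – 10 – 8 – 4, which uses 3 edges, and at distance 2 from 7 we only reach {3, 8}, which does not include 4. So d(7,4) = 3.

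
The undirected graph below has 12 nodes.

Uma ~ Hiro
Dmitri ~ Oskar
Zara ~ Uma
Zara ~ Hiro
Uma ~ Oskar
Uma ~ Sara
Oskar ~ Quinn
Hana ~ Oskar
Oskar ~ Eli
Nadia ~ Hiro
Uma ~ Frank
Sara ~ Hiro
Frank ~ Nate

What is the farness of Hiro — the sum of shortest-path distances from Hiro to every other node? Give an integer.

Distances from Hiro: Dmitri:3, Eli:3, Frank:2, Hana:3, Nadia:1, Nate:3, Oskar:2, Quinn:3, Sara:1, Uma:1, Zara:1.
Sum = 3 + 3 + 2 + 3 + 1 + 3 + 2 + 3 + 1 + 1 + 1 = 23.

23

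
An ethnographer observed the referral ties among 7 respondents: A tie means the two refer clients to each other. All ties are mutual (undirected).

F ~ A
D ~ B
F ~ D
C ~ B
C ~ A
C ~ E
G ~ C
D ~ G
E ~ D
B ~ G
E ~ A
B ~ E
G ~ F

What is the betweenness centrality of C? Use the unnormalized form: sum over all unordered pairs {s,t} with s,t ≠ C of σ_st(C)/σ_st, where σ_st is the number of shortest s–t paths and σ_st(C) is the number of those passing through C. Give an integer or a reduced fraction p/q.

4/3

Pairs whose geodesics pass through C — E–G: 1/3; A–B: 1/2; A–G: 1/2.
All other pairs contribute 0.
Summing the contributions gives betweenness(C) = 4/3.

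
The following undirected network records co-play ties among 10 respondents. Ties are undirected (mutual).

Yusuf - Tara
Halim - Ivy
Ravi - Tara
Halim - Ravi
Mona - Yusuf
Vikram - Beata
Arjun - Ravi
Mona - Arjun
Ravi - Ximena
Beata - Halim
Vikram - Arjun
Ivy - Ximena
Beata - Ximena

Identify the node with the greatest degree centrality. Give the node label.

Degrees — Arjun:3, Beata:3, Halim:3, Ivy:2, Mona:2, Ravi:4, Tara:2, Vikram:2, Ximena:3, Yusuf:2.
The maximum is 4, attained only by Ravi.

Ravi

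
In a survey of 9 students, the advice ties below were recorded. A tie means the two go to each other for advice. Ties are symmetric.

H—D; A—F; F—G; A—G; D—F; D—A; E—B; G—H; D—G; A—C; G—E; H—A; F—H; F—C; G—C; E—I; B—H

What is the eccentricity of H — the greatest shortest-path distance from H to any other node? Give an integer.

3

Distances from H: A:1, B:1, C:2, D:1, E:2, F:1, G:1, I:3.
The largest is 3 (to I), so the eccentricity of H is 3.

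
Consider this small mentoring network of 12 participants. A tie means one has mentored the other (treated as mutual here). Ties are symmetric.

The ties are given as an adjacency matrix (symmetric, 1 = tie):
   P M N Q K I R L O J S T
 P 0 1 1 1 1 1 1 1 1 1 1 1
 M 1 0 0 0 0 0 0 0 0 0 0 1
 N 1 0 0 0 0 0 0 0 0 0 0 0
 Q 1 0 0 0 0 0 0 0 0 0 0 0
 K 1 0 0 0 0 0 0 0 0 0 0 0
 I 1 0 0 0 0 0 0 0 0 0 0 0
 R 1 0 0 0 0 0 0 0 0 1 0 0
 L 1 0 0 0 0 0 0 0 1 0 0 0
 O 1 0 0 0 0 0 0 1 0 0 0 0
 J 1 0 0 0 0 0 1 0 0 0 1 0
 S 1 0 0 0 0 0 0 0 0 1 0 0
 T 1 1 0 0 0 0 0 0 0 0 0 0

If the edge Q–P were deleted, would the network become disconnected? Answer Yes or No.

Without the Q–P edge there is no alternate route between Q and P, so the network disconnects. It is a bridge.

Yes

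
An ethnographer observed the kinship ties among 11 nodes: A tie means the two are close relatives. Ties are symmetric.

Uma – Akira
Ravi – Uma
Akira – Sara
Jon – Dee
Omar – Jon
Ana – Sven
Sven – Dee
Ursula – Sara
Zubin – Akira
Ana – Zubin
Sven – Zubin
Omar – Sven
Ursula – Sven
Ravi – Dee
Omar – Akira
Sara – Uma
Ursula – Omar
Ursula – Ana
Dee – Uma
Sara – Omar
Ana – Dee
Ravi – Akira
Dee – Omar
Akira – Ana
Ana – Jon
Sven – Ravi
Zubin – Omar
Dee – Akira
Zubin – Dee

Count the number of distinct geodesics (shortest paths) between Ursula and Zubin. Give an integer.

3

The shortest distance is 2. The length-2 paths are: Ursula–Ana–Zubin; Ursula–Omar–Zubin; Ursula–Sven–Zubin.
That gives 3 distinct shortest paths.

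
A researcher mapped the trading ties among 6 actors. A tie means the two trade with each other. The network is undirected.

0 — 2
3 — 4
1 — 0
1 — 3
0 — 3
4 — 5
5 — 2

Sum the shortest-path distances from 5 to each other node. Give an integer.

Distances from 5: 0:2, 1:3, 2:1, 3:2, 4:1.
Sum = 2 + 3 + 1 + 2 + 1 = 9.

9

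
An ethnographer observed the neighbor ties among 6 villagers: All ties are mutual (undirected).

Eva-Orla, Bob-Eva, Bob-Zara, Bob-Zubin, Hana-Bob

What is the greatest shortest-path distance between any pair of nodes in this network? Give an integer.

Eccentricity of each node (its greatest distance to any other): Bob:2, Eva:2, Hana:3, Orla:3, Zara:3, Zubin:3.
The maximum eccentricity is 3, realized for instance by the pair Hana–Orla via Hana – Bob – Eva – Orla. So the diameter is 3.

3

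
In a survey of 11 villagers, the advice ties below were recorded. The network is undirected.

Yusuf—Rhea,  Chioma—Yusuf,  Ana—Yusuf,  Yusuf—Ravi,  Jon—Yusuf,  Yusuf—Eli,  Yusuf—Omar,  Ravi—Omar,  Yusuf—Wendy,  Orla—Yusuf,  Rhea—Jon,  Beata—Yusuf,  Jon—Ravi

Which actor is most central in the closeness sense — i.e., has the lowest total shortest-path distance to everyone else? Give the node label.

Yusuf

Farness (sum of distances to all others) for each node — Ana:19, Beata:19, Chioma:19, Eli:19, Jon:17, Omar:18, Orla:19, Ravi:17, Rhea:18, Wendy:19, Yusuf:10.
The smallest farness is 10, for Yusuf, so Yusuf has the highest closeness.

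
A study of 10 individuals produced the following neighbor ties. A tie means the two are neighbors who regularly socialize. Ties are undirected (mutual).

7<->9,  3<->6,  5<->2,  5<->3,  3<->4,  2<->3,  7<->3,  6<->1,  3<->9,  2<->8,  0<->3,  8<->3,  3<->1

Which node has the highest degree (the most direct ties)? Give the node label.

3

Degrees — 0:1, 1:2, 2:3, 3:9, 4:1, 5:2, 6:2, 7:2, 8:2, 9:2.
The maximum is 9, attained only by 3.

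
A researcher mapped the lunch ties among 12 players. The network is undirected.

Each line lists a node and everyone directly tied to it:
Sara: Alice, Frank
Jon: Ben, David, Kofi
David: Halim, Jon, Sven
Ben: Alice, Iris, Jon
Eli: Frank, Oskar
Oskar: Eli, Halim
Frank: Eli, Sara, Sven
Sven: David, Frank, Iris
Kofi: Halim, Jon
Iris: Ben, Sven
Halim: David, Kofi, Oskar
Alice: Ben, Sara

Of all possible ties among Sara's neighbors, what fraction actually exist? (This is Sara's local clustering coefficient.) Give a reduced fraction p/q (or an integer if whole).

0

Sara's neighbors: Alice and Frank (k = 2).
Possible neighbor pairs: C(2,2) = 1. Edges among them: none → e = 0.
Clustering(Sara) = 0/1.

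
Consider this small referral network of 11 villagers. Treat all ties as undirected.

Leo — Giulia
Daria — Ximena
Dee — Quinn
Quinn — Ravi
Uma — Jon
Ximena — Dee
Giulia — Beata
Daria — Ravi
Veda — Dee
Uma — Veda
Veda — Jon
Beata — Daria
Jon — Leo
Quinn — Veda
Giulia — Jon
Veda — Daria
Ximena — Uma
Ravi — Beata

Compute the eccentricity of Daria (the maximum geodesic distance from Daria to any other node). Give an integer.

Distances from Daria: Beata:1, Dee:2, Giulia:2, Jon:2, Leo:3, Quinn:2, Ravi:1, Uma:2, Veda:1, Ximena:1.
The largest is 3 (to Leo), so the eccentricity of Daria is 3.

3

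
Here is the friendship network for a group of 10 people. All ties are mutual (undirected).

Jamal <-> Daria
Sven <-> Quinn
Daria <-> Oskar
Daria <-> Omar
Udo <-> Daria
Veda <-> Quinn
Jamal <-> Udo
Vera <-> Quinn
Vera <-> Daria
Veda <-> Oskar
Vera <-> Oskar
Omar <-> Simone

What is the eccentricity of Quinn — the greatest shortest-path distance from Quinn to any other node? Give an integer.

4

Distances from Quinn: Daria:2, Jamal:3, Omar:3, Oskar:2, Simone:4, Sven:1, Udo:3, Veda:1, Vera:1.
The largest is 4 (to Simone), so the eccentricity of Quinn is 4.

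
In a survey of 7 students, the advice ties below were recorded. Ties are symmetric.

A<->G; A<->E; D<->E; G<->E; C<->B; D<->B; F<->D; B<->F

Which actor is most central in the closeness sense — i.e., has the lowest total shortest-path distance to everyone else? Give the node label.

Farness (sum of distances to all others) for each node — A:14, B:11, C:16, D:9, E:10, F:12, G:14.
The smallest farness is 9, for D, so D has the highest closeness.

D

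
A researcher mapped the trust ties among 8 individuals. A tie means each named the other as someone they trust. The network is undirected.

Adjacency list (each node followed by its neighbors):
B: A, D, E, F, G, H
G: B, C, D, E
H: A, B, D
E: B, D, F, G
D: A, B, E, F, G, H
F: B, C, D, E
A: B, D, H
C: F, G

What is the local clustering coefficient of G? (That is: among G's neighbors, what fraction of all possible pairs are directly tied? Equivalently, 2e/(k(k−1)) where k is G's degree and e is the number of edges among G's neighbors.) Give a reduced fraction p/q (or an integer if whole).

1/2

G's neighbors: B, C, D, and E (k = 4).
Possible neighbor pairs: C(4,2) = 6. Edges among them: B–D, B–E, D–E → e = 3.
Clustering(G) = 3/6 = 1/2.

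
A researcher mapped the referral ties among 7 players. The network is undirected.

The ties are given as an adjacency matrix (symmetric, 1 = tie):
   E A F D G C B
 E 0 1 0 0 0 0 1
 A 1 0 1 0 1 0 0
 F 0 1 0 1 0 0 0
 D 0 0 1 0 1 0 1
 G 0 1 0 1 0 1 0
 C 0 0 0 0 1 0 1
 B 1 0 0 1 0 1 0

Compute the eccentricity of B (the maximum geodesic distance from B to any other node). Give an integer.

2

Distances from B: A:2, C:1, D:1, E:1, F:2, G:2.
The largest is 2 (to A, F, and G), so the eccentricity of B is 2.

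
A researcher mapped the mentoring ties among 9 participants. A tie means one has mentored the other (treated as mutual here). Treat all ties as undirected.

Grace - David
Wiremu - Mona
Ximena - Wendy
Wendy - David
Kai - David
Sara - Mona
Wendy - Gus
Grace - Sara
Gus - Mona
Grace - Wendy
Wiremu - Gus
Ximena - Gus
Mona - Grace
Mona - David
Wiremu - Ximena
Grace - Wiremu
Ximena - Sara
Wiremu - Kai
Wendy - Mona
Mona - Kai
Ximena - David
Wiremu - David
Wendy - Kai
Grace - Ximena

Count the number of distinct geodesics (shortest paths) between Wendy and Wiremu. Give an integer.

The shortest distance is 2. The length-2 paths are: Wendy–Gus–Wiremu; Wendy–David–Wiremu; Wendy–Grace–Wiremu; Wendy–Ximena–Wiremu; Wendy–Kai–Wiremu; Wendy–Mona–Wiremu.
That gives 6 distinct shortest paths.

6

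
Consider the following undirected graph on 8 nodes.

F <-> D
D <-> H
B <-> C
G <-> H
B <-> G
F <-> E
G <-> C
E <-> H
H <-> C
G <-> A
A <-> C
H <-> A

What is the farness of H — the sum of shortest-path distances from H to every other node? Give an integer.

Distances from H: A:1, B:2, C:1, D:1, E:1, F:2, G:1.
Sum = 1 + 2 + 1 + 1 + 1 + 2 + 1 = 9.

9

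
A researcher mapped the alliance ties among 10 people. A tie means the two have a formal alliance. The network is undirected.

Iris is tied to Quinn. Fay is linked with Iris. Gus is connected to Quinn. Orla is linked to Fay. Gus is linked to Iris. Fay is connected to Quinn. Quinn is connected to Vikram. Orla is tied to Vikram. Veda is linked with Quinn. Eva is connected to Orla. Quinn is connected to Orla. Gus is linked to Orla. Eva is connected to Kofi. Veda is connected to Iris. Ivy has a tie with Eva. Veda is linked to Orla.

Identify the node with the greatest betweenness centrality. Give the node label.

Unnormalized betweenness of each node: Eva:15, Fay:1, Gus:1, Iris:1, Ivy:0, Kofi:0, Orla:41/2, Quinn:9/2, Veda:1, Vikram:0.
Orla has the largest value, 41/2, making it the main broker — the node through which the most shortest paths run.

Orla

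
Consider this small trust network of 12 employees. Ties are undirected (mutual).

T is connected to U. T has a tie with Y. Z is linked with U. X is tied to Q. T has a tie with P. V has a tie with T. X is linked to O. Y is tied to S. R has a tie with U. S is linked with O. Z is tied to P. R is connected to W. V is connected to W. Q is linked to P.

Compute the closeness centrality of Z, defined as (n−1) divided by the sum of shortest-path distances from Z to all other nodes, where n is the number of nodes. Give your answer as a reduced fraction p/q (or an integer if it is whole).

Distances from Z: O:4, P:1, Q:2, R:2, S:4, T:2, U:1, V:3, W:3, X:3, Y:3. Sum = 28.
n = 12, so closeness = 11/28.

11/28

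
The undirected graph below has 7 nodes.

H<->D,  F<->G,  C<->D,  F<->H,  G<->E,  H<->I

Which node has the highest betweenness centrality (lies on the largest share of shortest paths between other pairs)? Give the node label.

Unnormalized betweenness of each node: C:0, D:5, E:0, F:8, G:5, H:11, I:0.
H has the largest value, 11, making it the main broker — the node through which the most shortest paths run.

H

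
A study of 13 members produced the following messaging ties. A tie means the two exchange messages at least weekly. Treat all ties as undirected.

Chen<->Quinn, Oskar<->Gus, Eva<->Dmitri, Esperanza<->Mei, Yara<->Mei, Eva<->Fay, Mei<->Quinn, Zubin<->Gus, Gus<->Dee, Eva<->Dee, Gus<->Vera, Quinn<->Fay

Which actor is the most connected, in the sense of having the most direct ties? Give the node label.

Gus

Degrees — Chen:1, Dee:2, Dmitri:1, Esperanza:1, Eva:3, Fay:2, Gus:4, Mei:3, Oskar:1, Quinn:3, Vera:1, Yara:1, Zubin:1.
The maximum is 4, attained only by Gus.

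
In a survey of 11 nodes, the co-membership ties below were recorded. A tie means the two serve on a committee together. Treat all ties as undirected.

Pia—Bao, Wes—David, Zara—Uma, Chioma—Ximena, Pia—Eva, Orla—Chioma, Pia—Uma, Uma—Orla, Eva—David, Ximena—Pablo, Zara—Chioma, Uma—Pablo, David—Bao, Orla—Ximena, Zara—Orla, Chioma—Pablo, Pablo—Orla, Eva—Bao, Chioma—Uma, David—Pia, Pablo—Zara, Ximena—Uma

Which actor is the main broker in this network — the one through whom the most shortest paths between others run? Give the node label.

Uma

Unnormalized betweenness of each node: Bao:0, Chioma:1/4, David:9, Eva:0, Orla:1/4, Pablo:1/4, Pia:24, Uma:101/4, Wes:0, Ximena:0, Zara:0.
Uma has the largest value, 101/4, making it the main broker — the node through which the most shortest paths run.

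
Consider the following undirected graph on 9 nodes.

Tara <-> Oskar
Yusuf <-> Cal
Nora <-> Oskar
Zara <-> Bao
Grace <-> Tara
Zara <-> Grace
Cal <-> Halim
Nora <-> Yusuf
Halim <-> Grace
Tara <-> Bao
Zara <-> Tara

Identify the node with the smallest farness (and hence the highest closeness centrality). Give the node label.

Farness (sum of distances to all others) for each node — Bao:20, Cal:19, Grace:15, Halim:17, Nora:18, Oskar:16, Tara:14, Yusuf:20, Zara:17.
The smallest farness is 14, for Tara, so Tara has the highest closeness.

Tara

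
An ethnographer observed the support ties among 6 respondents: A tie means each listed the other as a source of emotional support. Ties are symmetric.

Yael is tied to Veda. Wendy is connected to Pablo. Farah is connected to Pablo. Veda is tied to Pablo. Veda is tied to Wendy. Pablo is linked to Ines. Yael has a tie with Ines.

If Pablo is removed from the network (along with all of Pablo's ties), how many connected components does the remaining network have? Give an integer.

Without Pablo, the remaining ties split the others into: {Ines, Veda, Wendy, Yael}; {Farah}.
That's 2 separate components.

2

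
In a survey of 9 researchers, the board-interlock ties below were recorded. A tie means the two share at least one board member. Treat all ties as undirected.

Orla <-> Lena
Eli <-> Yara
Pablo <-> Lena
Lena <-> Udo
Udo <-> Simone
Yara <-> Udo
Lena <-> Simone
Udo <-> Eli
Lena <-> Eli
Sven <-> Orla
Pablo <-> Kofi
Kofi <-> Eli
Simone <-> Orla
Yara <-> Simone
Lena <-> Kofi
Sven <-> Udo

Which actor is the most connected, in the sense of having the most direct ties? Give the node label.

Degrees — Eli:4, Kofi:3, Lena:6, Orla:3, Pablo:2, Simone:4, Sven:2, Udo:5, Yara:3.
The maximum is 6, attained only by Lena.

Lena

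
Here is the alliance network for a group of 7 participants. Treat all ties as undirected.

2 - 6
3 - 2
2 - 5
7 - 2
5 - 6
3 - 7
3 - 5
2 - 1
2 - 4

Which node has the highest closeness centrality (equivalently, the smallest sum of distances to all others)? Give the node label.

2

Farness (sum of distances to all others) for each node — 1:11, 2:6, 3:9, 4:11, 5:9, 6:10, 7:10.
The smallest farness is 6, for 2, so 2 has the highest closeness.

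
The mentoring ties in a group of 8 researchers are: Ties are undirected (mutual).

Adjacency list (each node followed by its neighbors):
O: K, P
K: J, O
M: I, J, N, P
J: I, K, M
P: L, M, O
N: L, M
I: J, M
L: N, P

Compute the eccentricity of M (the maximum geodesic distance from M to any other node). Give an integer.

2

Distances from M: I:1, J:1, K:2, L:2, N:1, O:2, P:1.
The largest is 2 (to K, O, and L), so the eccentricity of M is 2.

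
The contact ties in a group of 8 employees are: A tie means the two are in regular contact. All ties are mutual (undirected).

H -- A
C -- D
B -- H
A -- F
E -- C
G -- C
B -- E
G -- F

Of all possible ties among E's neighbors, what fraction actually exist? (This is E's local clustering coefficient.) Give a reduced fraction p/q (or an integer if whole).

0

E's neighbors: B and C (k = 2).
Possible neighbor pairs: C(2,2) = 1. Edges among them: none → e = 0.
Clustering(E) = 0/1.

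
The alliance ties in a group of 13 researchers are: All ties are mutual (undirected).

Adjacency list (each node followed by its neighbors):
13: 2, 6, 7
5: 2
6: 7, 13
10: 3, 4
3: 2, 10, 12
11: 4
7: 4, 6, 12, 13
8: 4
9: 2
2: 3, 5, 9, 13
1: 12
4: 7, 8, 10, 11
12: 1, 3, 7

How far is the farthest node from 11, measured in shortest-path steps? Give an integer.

Distances from 11: 1:4, 2:4, 3:3, 4:1, 5:5, 6:3, 7:2, 8:2, 9:5, 10:2, 12:3, 13:3.
The largest is 5 (to 9 and 5), so the eccentricity of 11 is 5.

5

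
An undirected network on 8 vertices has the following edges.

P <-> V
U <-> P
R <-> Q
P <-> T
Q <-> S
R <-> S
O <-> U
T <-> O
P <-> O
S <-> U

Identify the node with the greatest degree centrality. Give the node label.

Degrees — O:3, P:4, Q:2, R:2, S:3, T:2, U:3, V:1.
The maximum is 4, attained only by P.

P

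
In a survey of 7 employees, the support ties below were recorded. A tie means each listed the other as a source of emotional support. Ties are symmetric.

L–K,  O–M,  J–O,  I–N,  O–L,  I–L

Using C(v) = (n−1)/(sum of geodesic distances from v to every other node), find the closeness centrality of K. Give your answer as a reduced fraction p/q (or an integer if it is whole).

3/7

Distances from K: I:2, J:3, L:1, M:3, N:3, O:2. Sum = 14.
n = 7, so closeness = 6/14 = 3/7.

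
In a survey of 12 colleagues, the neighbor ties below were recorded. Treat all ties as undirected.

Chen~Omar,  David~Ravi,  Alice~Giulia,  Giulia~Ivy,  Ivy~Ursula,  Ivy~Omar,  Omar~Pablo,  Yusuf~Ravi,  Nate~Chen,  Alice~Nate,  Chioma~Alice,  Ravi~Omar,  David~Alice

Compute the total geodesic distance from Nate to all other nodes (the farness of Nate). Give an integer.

Distances from Nate: Alice:1, Chen:1, Chioma:2, David:2, Giulia:2, Ivy:3, Omar:2, Pablo:3, Ravi:3, Ursula:4, Yusuf:4.
Sum = 1 + 1 + 2 + 2 + 2 + 3 + 2 + 3 + 3 + 4 + 4 = 27.

27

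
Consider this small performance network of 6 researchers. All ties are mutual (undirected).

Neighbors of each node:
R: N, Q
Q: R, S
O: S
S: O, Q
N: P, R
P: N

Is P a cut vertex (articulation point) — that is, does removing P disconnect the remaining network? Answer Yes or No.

Even without P, every remaining node can still reach every other (the residual graph is connected), so P is not a cut vertex.

No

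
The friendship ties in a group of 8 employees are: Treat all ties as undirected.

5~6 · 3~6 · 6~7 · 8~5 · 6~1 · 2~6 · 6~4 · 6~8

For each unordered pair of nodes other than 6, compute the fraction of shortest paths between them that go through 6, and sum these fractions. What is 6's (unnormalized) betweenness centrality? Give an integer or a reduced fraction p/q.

20

Pairs whose geodesics pass through 6 — 7–3: 1; 7–4: 1; 7–8: 1; 7–1: 1; 7–5: 1; 7–2: 1; 3–4: 1; 3–8: 1; 3–1: 1; 3–5: 1; 3–2: 1; 4–8: 1; 4–1: 1; 4–5: 1 … (+6 more pairs).
All other pairs contribute 0.
Summing the contributions gives betweenness(6) = 20.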